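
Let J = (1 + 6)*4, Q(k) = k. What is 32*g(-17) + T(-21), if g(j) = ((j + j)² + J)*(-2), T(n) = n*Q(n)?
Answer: -75335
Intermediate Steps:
J = 28 (J = 7*4 = 28)
T(n) = n² (T(n) = n*n = n²)
g(j) = -56 - 8*j² (g(j) = ((j + j)² + 28)*(-2) = ((2*j)² + 28)*(-2) = (4*j² + 28)*(-2) = (28 + 4*j²)*(-2) = -56 - 8*j²)
32*g(-17) + T(-21) = 32*(-56 - 8*(-17)²) + (-21)² = 32*(-56 - 8*289) + 441 = 32*(-56 - 2312) + 441 = 32*(-2368) + 441 = -75776 + 441 = -75335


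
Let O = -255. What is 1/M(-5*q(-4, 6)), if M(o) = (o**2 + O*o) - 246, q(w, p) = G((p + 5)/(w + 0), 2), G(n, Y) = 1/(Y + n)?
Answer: -9/17114 ≈ -0.00052589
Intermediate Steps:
q(w, p) = 1/(2 + (5 + p)/w) (q(w, p) = 1/(2 + (p + 5)/(w + 0)) = 1/(2 + (5 + p)/w))
M(o) = -246 + o**2 - 255*o (M(o) = (o**2 - 255*o) - 246 = -246 + o**2 - 255*o)
1/M(-5*q(-4, 6)) = 1/(-246 + (-(-20)/(5 + 6 + 2*(-4)))**2 - (-1275)*(-4/(5 + 6 + 2*(-4)))) = 1/(-246 + (-(-20)/(5 + 6 - 8))**2 - (-1275)*(-4/(5 + 6 - 8))) = 1/(-246 + (-(-20)/3)**2 - (-1275)*(-4/3)) = 1/(-246 + (-(-20)/3)**2 - (-1275)*(-4*1/3)) = 1/(-246 + (-5*(-4/3))**2 - (-1275)*(-4)/3) = 1/(-246 + (20/3)**2 - 255*20/3) = 1/(-246 + 400/9 - 1700) = 1/(-17114/9) = -9/17114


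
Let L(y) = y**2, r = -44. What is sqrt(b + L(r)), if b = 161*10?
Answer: 3*sqrt(394) ≈ 59.548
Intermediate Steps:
b = 1610
sqrt(b + L(r)) = sqrt(1610 + (-44)**2) = sqrt(1610 + 1936) = sqrt(3546) = 3*sqrt(394)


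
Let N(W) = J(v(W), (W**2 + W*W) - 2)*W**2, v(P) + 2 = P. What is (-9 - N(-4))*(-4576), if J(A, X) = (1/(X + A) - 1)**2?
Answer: 975832/9 ≈ 1.0843e+5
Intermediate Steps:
v(P) = -2 + P
J(A, X) = (-1 + 1/(A + X))**2 (J(A, X) = (1/(A + X) - 1)**2 = (-1 + 1/(A + X))**2)
N(W) = W**2*(-5 + W + 2*W**2)**2/(-4 + W + 2*W**2)**2 (N(W) = ((-1 + (-2 + W) + ((W**2 + W*W) - 2))**2/((-2 + W) + ((W**2 + W*W) - 2))**2)*W**2 = ((-1 + (-2 + W) + ((W**2 + W**2) - 2))**2/((-2 + W) + ((W**2 + W**2) - 2))**2)*W**2 = ((-1 + (-2 + W) + (2*W**2 - 2))**2/((-2 + W) + (2*W**2 - 2))**2)*W**2 = ((-1 + (-2 + W) + (-2 + 2*W**2))**2/((-2 + W) + (-2 + 2*W**2))**2)*W**2 = ((-5 + W + 2*W**2)**2/(-4 + W + 2*W**2)**2)*W**2 = W**2*(-5 + W + 2*W**2)**2/(-4 + W + 2*W**2)**2)
(-9 - N(-4))*(-4576) = (-9 - (-4)**2*(-5 - 4 + 2*(-4)**2)**2/(-4 - 4 + 2*(-4)**2)**2)*(-4576) = (-9 - 16*(-5 - 4 + 2*16)**2/(-4 - 4 + 2*16)**2)*(-4576) = (-9 - 16*(-5 - 4 + 32)**2/(-4 - 4 + 32)**2)*(-4576) = (-9 - 16*23**2/24**2)*(-4576) = (-9 - 16*529/576)*(-4576) = (-9 - 1*529/36)*(-4576) = (-9 - 529/36)*(-4576) = -853/36*(-4576) = 975832/9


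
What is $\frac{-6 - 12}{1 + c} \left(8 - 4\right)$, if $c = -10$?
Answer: $8$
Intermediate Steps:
$\frac{-6 - 12}{1 + c} \left(8 - 4\right) = \frac{-6 - 12}{1 - 10} \left(8 - 4\right) = - \frac{18}{-9} \left(8 - 4\right) = \left(-18\right) \left(- \frac{1}{9}\right) 4 = 2 \cdot 4 = 8$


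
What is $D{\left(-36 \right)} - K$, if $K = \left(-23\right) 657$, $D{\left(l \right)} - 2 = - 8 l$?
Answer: $15401$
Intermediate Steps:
$D{\left(l \right)} = 2 - 8 l$
$K = -15111$
$D{\left(-36 \right)} - K = \left(2 - -288\right) - -15111 = \left(2 + 288\right) + 15111 = 290 + 15111 = 15401$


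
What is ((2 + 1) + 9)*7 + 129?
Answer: 213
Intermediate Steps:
((2 + 1) + 9)*7 + 129 = (3 + 9)*7 + 129 = 12*7 + 129 = 84 + 129 = 213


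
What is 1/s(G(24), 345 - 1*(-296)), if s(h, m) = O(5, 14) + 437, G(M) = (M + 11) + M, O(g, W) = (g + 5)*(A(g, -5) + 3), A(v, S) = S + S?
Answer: 1/367 ≈ 0.0027248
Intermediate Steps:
A(v, S) = 2*S
O(g, W) = -35 - 7*g (O(g, W) = (g + 5)*(2*(-5) + 3) = (5 + g)*(-10 + 3) = (5 + g)*(-7) = -35 - 7*g)
G(M) = 11 + 2*M (G(M) = (11 + M) + M = 11 + 2*M)
s(h, m) = 367 (s(h, m) = (-35 - 7*5) + 437 = (-35 - 35) + 437 = -70 + 437 = 367)
1/s(G(24), 345 - 1*(-296)) = 1/367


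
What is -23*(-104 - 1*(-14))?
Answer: 2070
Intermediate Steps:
-23*(-104 - 1*(-14)) = -23*(-104 + 14) = -23*(-90) = 2070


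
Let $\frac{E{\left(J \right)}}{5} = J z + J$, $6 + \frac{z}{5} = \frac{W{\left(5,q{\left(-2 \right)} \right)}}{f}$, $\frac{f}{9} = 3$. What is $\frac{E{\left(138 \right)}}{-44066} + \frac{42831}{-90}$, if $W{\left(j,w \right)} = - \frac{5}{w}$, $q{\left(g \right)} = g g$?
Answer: $- \frac{171415961}{360540} \approx -475.44$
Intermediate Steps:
$f = 27$ ($f = 9 \cdot 3 = 27$)
$q{\left(g \right)} = g^{2}$
$z = - \frac{3265}{108}$ ($z = -30 + 5 \frac{\left(-5\right) \frac{1}{\left(-2\right)^{2}}}{27} = -30 + 5 - \frac{5}{4} \cdot \frac{1}{27} = -30 + 5 \left(-5\right) \frac{1}{4} \cdot \frac{1}{27} = -30 + 5 \left(\left(- \frac{5}{4}\right) \frac{1}{27}\right) = -30 + 5 \left(- \frac{5}{108}\right) = -30 - \frac{25}{108} = - \frac{3265}{108} \approx -30.231$)
$E{\left(J \right)} = - \frac{15785 J}{108}$ ($E{\left(J \right)} = 5 \left(J \left(- \frac{3265}{108}\right) + J\right) = 5 \left(- \frac{3265 J}{108} + J\right) = 5 \left(- \frac{3157 J}{108}\right) = - \frac{15785 J}{108}$)
$\frac{E{\left(138 \right)}}{-44066} + \frac{42831}{-90} = \frac{\left(- \frac{15785}{108}\right) 138}{-44066} + \frac{42831}{-90} = \left(- \frac{363055}{18}\right) \left(- \frac{1}{44066}\right) + 42831 \left(- \frac{1}{90}\right) = \frac{33005}{72108} - \frac{4759}{10} = - \frac{171415961}{360540}$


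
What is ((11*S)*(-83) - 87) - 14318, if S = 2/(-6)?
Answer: -42302/3 ≈ -14101.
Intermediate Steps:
S = -⅓ (S = 2*(-⅙) = -⅓ ≈ -0.33333)
((11*S)*(-83) - 87) - 14318 = ((11*(-⅓))*(-83) - 87) - 14318 = (-11/3*(-83) - 87) - 14318 = (913/3 - 87) - 14318 = 652/3 - 14318 = -42302/3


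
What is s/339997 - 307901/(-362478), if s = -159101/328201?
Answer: 34357800643479419/40447961409593766 ≈ 0.84943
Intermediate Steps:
s = -159101/328201 (s = -159101*1/328201 = -159101/328201 ≈ -0.48477)
s/339997 - 307901/(-362478) = -159101/328201/339997 - 307901/(-362478) = -159101/328201*1/339997 - 307901*(-1/362478) = -159101/111587355397 + 307901/362478 = 34357800643479419/40447961409593766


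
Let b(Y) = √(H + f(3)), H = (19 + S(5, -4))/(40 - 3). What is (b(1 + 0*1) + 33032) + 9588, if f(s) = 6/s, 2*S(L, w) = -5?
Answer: 42620 + √13394/74 ≈ 42622.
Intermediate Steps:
S(L, w) = -5/2 (S(L, w) = (½)*(-5) = -5/2)
H = 33/74 (H = (19 - 5/2)/(40 - 3) = (33/2)/37 = (33/2)*(1/37) = 33/74 ≈ 0.44595)
b(Y) = √13394/74 (b(Y) = √(33/74 + 6/3) = √(33/74 + 6*(⅓)) = √(33/74 + 2) = √(181/74) = √13394/74)
(b(1 + 0*1) + 33032) + 9588 = (√13394/74 + 33032) + 9588 = (33032 + √13394/74) + 9588 = 42620 + √13394/74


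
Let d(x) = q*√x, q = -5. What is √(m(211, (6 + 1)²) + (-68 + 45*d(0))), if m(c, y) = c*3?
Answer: √565 ≈ 23.770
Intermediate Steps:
m(c, y) = 3*c
d(x) = -5*√x
√(m(211, (6 + 1)²) + (-68 + 45*d(0))) = √(3*211 + (-68 + 45*(-5*√0))) = √(633 + (-68 + 45*(-5*0))) = √(633 + (-68 + 45*0)) = √(633 + (-68 + 0)) = √(633 - 68) = √565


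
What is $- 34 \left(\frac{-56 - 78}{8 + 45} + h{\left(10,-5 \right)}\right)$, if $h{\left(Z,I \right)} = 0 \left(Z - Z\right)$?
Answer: $\frac{4556}{53} \approx 85.962$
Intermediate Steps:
$h{\left(Z,I \right)} = 0$ ($h{\left(Z,I \right)} = 0 \cdot 0 = 0$)
$- 34 \left(\frac{-56 - 78}{8 + 45} + h{\left(10,-5 \right)}\right) = - 34 \left(\frac{-56 - 78}{8 + 45} + 0\right) = - 34 \left(- \frac{134}{53} + 0\right) = \left(-34\right) \left(- \frac{134}{53}\right) = \frac{4556}{53}$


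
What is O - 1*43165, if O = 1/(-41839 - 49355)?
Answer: -3936389011/91194 ≈ -43165.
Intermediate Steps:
O = -1/91194 (O = 1/(-91194) = -1/91194 ≈ -1.0966e-5)
O - 1*43165 = -1/91194 - 1*43165 = -1/91194 - 43165 = -3936389011/91194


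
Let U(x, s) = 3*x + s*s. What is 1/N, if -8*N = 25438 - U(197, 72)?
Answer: -8/19663 ≈ -0.00040686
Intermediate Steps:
U(x, s) = s² + 3*x (U(x, s) = 3*x + s² = s² + 3*x)
N = -19663/8 (N = -(25438 - (72² + 3*197))/8 = -(25438 - (5184 + 591))/8 = -(25438 - 1*5775)/8 = -(25438 - 5775)/8 = -⅛*19663 = -19663/8 ≈ -2457.9)
1/N = 1/(-19663/8) = -8/19663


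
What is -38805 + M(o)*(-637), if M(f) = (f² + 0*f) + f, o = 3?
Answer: -46449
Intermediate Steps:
M(f) = f + f² (M(f) = (f² + 0) + f = f² + f = f + f²)
-38805 + M(o)*(-637) = -38805 + (3*(1 + 3))*(-637) = -38805 + (3*4)*(-637) = -38805 + 12*(-637) = -38805 - 7644 = -46449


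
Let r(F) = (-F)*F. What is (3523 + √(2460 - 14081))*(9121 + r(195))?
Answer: -101828792 - 28904*I*√11621 ≈ -1.0183e+8 - 3.1159e+6*I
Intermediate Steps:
r(F) = -F²
(3523 + √(2460 - 14081))*(9121 + r(195)) = (3523 + √(2460 - 14081))*(9121 - 1*195²) = (3523 + √(-11621))*(9121 - 1*38025) = (3523 + I*√11621)*(9121 - 38025) = (3523 + I*√11621)*(-28904) = -101828792 - 28904*I*√11621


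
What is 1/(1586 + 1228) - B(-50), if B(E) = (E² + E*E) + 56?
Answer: -14227583/2814 ≈ -5056.0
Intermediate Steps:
B(E) = 56 + 2*E² (B(E) = (E² + E²) + 56 = 2*E² + 56 = 56 + 2*E²)
1/(1586 + 1228) - B(-50) = 1/(1586 + 1228) - (56 + 2*(-50)²) = 1/2814 - (56 + 2*2500) = 1/2814 - (56 + 5000) = 1/2814 - 1*5056 = 1/2814 - 5056 = -14227583/2814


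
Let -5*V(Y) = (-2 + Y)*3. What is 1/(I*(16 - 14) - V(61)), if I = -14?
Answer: 5/37 ≈ 0.13514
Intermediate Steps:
V(Y) = 6/5 - 3*Y/5 (V(Y) = -(-2 + Y)*3/5 = -(-6 + 3*Y)/5 = 6/5 - 3*Y/5)
1/(I*(16 - 14) - V(61)) = 1/(-14*(16 - 14) - (6/5 - 3/5*61)) = 1/(-14*2 - (6/5 - 183/5)) = 1/(-28 - 1*(-177/5)) = 1/(-28 + 177/5) = 1/(37/5) = 5/37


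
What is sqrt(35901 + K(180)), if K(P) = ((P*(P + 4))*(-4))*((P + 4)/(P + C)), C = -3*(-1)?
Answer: I*sqrt(362064219)/61 ≈ 311.93*I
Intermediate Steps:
C = 3
K(P) = -4*P*(4 + P)**2/(3 + P) (K(P) = ((P*(P + 4))*(-4))*((P + 4)/(P + 3)) = ((P*(4 + P))*(-4))*((4 + P)/(3 + P)) = (-4*P*(4 + P))*((4 + P)/(3 + P)) = -4*P*(4 + P)**2/(3 + P))
sqrt(35901 + K(180)) = sqrt(35901 - 4*180*(4 + 180)**2/(3 + 180)) = sqrt(35901 - 4*180*184**2/183) = sqrt(35901 - 4*180*1/183*33856) = sqrt(35901 - 8125440/61) = sqrt(-5935479/61) = I*sqrt(362064219)/61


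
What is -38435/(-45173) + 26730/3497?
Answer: 1341881485/157969981 ≈ 8.4945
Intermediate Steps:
-38435/(-45173) + 26730/3497 = -38435*(-1/45173) + 26730*(1/3497) = 38435/45173 + 26730/3497 = 1341881485/157969981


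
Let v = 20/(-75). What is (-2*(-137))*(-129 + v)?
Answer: -531286/15 ≈ -35419.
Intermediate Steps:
v = -4/15 (v = 20*(-1/75) = -4/15 ≈ -0.26667)
(-2*(-137))*(-129 + v) = (-2*(-137))*(-129 - 4/15) = 274*(-1939/15) = -531286/15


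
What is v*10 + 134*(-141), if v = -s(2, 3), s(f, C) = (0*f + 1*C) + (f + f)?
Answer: -18964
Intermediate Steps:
s(f, C) = C + 2*f (s(f, C) = (0 + C) + 2*f = C + 2*f)
v = -7 (v = -(3 + 2*2) = -(3 + 4) = -1*7 = -7)
v*10 + 134*(-141) = -7*10 + 134*(-141) = -70 - 18894 = -18964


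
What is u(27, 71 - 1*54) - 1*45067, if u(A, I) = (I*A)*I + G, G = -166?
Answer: -37430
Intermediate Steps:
u(A, I) = -166 + A*I² (u(A, I) = (I*A)*I - 166 = (A*I)*I - 166 = A*I² - 166 = -166 + A*I²)
u(27, 71 - 1*54) - 1*45067 = (-166 + 27*(71 - 1*54)²) - 1*45067 = (-166 + 27*(71 - 54)²) - 45067 = (-166 + 27*17²) - 45067 = (-166 + 27*289) - 45067 = (-166 + 7803) - 45067 = 7637 - 45067 = -37430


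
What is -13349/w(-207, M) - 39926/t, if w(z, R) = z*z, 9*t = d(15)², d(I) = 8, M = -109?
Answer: -7698978451/1371168 ≈ -5614.9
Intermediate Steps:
t = 64/9 (t = (⅑)*8² = (⅑)*64 = 64/9 ≈ 7.1111)
w(z, R) = z²
-13349/w(-207, M) - 39926/t = -13349/((-207)²) - 39926/64/9 = -13349/42849 - 39926*9/64 = -13349*1/42849 - 179667/32 = -13349/42849 - 179667/32 = -7698978451/1371168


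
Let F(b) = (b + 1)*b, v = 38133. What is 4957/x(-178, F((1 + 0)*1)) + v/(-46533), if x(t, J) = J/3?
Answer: 230638659/31022 ≈ 7434.7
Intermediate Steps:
F(b) = b*(1 + b) (F(b) = (1 + b)*b = b*(1 + b))
x(t, J) = J/3 (x(t, J) = J*(⅓) = J/3)
4957/x(-178, F((1 + 0)*1)) + v/(-46533) = 4957/(((((1 + 0)*1)*(1 + (1 + 0)*1))/3)) + 38133/(-46533) = 4957/((((1*1)*(1 + 1*1))/3)) + 38133*(-1/46533) = 4957/(((1*(1 + 1))/3)) - 12711/15511 = 4957/(((1*2)/3)) - 12711/15511 = 4957/(((⅓)*2)) - 12711/15511 = 4957/(⅔) - 12711/15511 = 4957*(3/2) - 12711/15511 = 14871/2 - 12711/15511 = 230638659/31022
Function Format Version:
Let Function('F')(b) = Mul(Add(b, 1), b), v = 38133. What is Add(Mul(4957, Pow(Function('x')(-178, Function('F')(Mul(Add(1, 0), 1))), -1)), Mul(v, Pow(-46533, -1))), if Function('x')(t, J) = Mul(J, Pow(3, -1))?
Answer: Rational(230638659, 31022) ≈ 7434.7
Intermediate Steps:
Function('F')(b) = Mul(b, Add(1, b)) (Function('F')(b) = Mul(Add(1, b), b) = Mul(b, Add(1, b)))
Function('x')(t, J) = Mul(Rational(1, 3), J) (Function('x')(t, J) = Mul(J, Rational(1, 3)) = Mul(Rational(1, 3), J))
Add(Mul(4957, Pow(Function('x')(-178, Function('F')(Mul(Add(1, 0), 1))), -1)), Mul(v, Pow(-46533, -1))) = Add(Mul(4957, Pow(Mul(Rational(1, 3), Mul(Mul(Add(1, 0), 1), Add(1, Mul(Add(1, 0), 1)))), -1)), Mul(38133, Pow(-46533, -1))) = Add(Mul(4957, Pow(Mul(Rational(1, 3), Mul(Mul(1, 1), Add(1, Mul(1, 1)))), -1)), Mul(38133, Rational(-1, 46533))) = Add(Mul(4957, Pow(Mul(Rational(1, 3), Mul(1, Add(1, 1))), -1)), Rational(-12711, 15511)) = Add(Mul(4957, Pow(Mul(Rational(1, 3), Mul(1, 2)), -1)), Rational(-12711, 15511)) = Add(Mul(4957, Pow(Mul(Rational(1, 3), 2), -1)), Rational(-12711, 15511)) = Add(Mul(4957, Pow(Rational(2, 3), -1)), Rational(-12711, 15511)) = Add(Mul(4957, Rational(3, 2)), Rational(-12711, 15511)) = Add(Rational(14871, 2), Rational(-12711, 15511)) = Rational(230638659, 31022)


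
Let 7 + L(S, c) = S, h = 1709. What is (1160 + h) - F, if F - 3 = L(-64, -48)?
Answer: 2937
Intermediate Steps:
L(S, c) = -7 + S
F = -68 (F = 3 + (-7 - 64) = 3 - 71 = -68)
(1160 + h) - F = (1160 + 1709) - 1*(-68) = 2869 + 68 = 2937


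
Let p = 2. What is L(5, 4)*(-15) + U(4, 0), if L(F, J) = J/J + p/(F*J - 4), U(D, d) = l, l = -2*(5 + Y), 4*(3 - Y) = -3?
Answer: -275/8 ≈ -34.375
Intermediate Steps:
Y = 15/4 (Y = 3 - ¼*(-3) = 3 + ¾ = 15/4 ≈ 3.7500)
l = -35/2 (l = -2*(5 + 15/4) = -2*35/4 = -35/2 ≈ -17.500)
U(D, d) = -35/2
L(F, J) = 1 + 2/(-4 + F*J) (L(F, J) = J/J + 2/(F*J - 4) = 1 + 2/(-4 + F*J))
L(5, 4)*(-15) + U(4, 0) = ((-2 + 5*4)/(-4 + 5*4))*(-15) - 35/2 = ((-2 + 20)/(-4 + 20))*(-15) - 35/2 = (18/16)*(-15) - 35/2 = ((1/16)*18)*(-15) - 35/2 = (9/8)*(-15) - 35/2 = -135/8 - 35/2 = -275/8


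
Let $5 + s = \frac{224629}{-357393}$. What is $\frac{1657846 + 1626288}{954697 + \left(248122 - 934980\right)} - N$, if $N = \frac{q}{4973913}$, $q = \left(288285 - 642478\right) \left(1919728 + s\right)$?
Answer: $\frac{9299062547469950701168}{68017396041273393} \approx 1.3672 \cdot 10^{5}$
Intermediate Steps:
$s = - \frac{2011594}{357393}$ ($s = -5 + \frac{224629}{-357393} = -5 + 224629 \left(- \frac{1}{357393}\right) = -5 - \frac{224629}{357393} = - \frac{2011594}{357393} \approx -5.6285$)
$q = - \frac{243010165878679430}{357393}$ ($q = \left(288285 - 642478\right) \left(1919728 - \frac{2011594}{357393}\right) = \left(-354193\right) \frac{686095337510}{357393} = - \frac{243010165878679430}{357393} \approx -6.7995 \cdot 10^{11}$)
$N = - \frac{34715737982668490}{253948812687}$ ($N = - \frac{243010165878679430}{357393 \cdot 4973913} = \left(- \frac{243010165878679430}{357393}\right) \frac{1}{4973913} = - \frac{34715737982668490}{253948812687} \approx -1.367 \cdot 10^{5}$)
$\frac{1657846 + 1626288}{954697 + \left(248122 - 934980\right)} - N = \frac{1657846 + 1626288}{954697 + \left(248122 - 934980\right)} - - \frac{34715737982668490}{253948812687} = \frac{3284134}{954697 - 686858} + \frac{34715737982668490}{253948812687} = \frac{3284134}{267839} + \frac{34715737982668490}{253948812687} = \frac{9299062547469950701168}{68017396041273393}$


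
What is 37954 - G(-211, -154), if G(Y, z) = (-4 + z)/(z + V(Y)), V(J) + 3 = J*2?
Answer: 21975208/579 ≈ 37954.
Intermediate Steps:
V(J) = -3 + 2*J (V(J) = -3 + J*2 = -3 + 2*J)
G(Y, z) = (-4 + z)/(-3 + z + 2*Y) (G(Y, z) = (-4 + z)/(z + (-3 + 2*Y)) = (-4 + z)/(-3 + z + 2*Y))
37954 - G(-211, -154) = 37954 - (-4 - 154)/(-3 - 154 + 2*(-211)) = 37954 - (-158)/(-3 - 154 - 422) = 37954 - (-158)/(-579) = 37954 - (-1)*(-158)/579 = 37954 - 1*158/579 = 37954 - 158/579 = 21975208/579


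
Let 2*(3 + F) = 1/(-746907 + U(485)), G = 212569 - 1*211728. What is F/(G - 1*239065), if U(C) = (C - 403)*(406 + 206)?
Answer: 4180339/331952279904 ≈ 1.2593e-5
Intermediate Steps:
U(C) = -246636 + 612*C (U(C) = (-403 + C)*612 = -246636 + 612*C)
G = 841 (G = 212569 - 211728 = 841)
F = -4180339/1393446 (F = -3 + 1/(2*(-746907 + (-246636 + 612*485))) = -3 + 1/(2*(-746907 + (-246636 + 296820))) = -3 + 1/(2*(-746907 + 50184)) = -3 + (½)/(-696723) = -3 + (½)*(-1/696723) = -3 - 1/1393446 = -4180339/1393446 ≈ -3.0000)
F/(G - 1*239065) = -4180339/(1393446*(841 - 1*239065)) = -4180339/(1393446*(841 - 239065)) = -4180339/1393446/(-238224) = -4180339/1393446*(-1/238224) = 4180339/331952279904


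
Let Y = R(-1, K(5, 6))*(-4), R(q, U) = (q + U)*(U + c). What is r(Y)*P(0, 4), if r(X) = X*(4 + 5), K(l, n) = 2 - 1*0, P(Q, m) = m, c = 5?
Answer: -1008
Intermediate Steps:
K(l, n) = 2 (K(l, n) = 2 + 0 = 2)
R(q, U) = (5 + U)*(U + q) (R(q, U) = (q + U)*(U + 5) = (U + q)*(5 + U) = (5 + U)*(U + q))
Y = -28 (Y = (2² + 5*2 + 5*(-1) + 2*(-1))*(-4) = (4 + 10 - 5 - 2)*(-4) = 7*(-4) = -28)
r(X) = 9*X (r(X) = X*9 = 9*X)
r(Y)*P(0, 4) = (9*(-28))*4 = -252*4 = -1008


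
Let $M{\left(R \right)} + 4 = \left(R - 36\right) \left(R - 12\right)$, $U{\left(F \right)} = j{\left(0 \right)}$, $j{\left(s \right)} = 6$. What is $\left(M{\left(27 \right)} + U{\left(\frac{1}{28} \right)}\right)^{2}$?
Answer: $17689$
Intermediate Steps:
$U{\left(F \right)} = 6$
$M{\left(R \right)} = -4 + \left(-36 + R\right) \left(-12 + R\right)$ ($M{\left(R \right)} = -4 + \left(R - 36\right) \left(R - 12\right) = -4 + \left(-36 + R\right) \left(-12 + R\right)$)
$\left(M{\left(27 \right)} + U{\left(\frac{1}{28} \right)}\right)^{2} = \left(\left(428 + 27^{2} - 1296\right) + 6\right)^{2} = \left(\left(428 + 729 - 1296\right) + 6\right)^{2} = \left(-139 + 6\right)^{2} = \left(-133\right)^{2} = 17689$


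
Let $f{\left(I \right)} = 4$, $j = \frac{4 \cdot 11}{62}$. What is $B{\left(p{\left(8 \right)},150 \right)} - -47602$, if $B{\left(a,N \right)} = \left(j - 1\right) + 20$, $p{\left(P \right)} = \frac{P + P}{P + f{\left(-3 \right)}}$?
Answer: $\frac{1476273}{31} \approx 47622.0$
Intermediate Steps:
$j = \frac{22}{31}$ ($j = 44 \cdot \frac{1}{62} = \frac{22}{31} \approx 0.70968$)
$p{\left(P \right)} = \frac{2 P}{4 + P}$ ($p{\left(P \right)} = \frac{P + P}{P + 4} = \frac{2 P}{4 + P}$)
$B{\left(a,N \right)} = \frac{611}{31}$ ($B{\left(a,N \right)} = \left(\frac{22}{31} - 1\right) + 20 = - \frac{9}{31} + 20 = \frac{611}{31}$)
$B{\left(p{\left(8 \right)},150 \right)} - -47602 = \frac{611}{31} - -47602 = \frac{611}{31} + 47602 = \frac{1476273}{31}$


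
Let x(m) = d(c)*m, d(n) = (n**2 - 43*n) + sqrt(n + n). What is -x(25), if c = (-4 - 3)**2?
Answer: -7350 - 175*sqrt(2) ≈ -7597.5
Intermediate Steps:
c = 49 (c = (-7)**2 = 49)
d(n) = n**2 - 43*n + sqrt(2)*sqrt(n) (d(n) = (n**2 - 43*n) + sqrt(2*n) = (n**2 - 43*n) + sqrt(2)*sqrt(n) = n**2 - 43*n + sqrt(2)*sqrt(n))
x(m) = m*(294 + 7*sqrt(2)) (x(m) = (49**2 - 43*49 + sqrt(2)*sqrt(49))*m = (2401 - 2107 + sqrt(2)*7)*m = (2401 - 2107 + 7*sqrt(2))*m = (294 + 7*sqrt(2))*m = m*(294 + 7*sqrt(2)))
-x(25) = -7*25*(42 + sqrt(2)) = -(7350 + 175*sqrt(2)) = -7350 - 175*sqrt(2)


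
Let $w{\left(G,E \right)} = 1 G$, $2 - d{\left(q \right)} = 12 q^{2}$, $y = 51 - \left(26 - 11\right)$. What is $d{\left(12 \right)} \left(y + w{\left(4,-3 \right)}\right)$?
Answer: $-69040$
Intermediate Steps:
$y = 36$ ($y = 51 - \left(26 - 11\right) = 51 - 15 = 36$)
$d{\left(q \right)} = 2 - 12 q^{2}$
$w{\left(G,E \right)} = G$
$d{\left(12 \right)} \left(y + w{\left(4,-3 \right)}\right) = \left(2 - 12 \cdot 12^{2}\right) \left(36 + 4\right) = \left(2 - 1728\right) 40 = \left(-1726\right) 40 = -69040$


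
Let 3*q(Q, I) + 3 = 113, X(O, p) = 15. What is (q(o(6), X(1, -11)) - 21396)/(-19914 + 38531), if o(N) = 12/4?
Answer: -64078/55851 ≈ -1.1473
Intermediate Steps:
o(N) = 3 (o(N) = 12*(¼) = 3)
q(Q, I) = 110/3 (q(Q, I) = -1 + (⅓)*113 = -1 + 113/3 = 110/3)
(q(o(6), X(1, -11)) - 21396)/(-19914 + 38531) = (110/3 - 21396)/(-19914 + 38531) = -64078/3/18617 = -64078/3*1/18617 = -64078/55851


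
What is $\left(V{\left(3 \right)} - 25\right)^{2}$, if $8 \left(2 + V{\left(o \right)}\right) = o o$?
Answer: $\frac{42849}{64} \approx 669.52$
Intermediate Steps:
$V{\left(o \right)} = -2 + \frac{o^{2}}{8}$ ($V{\left(o \right)} = -2 + \frac{o o}{8} = -2 + \frac{o^{2}}{8}$)
$\left(V{\left(3 \right)} - 25\right)^{2} = \left(\left(-2 + \frac{3^{2}}{8}\right) - 25\right)^{2} = \left(\left(-2 + \frac{1}{8} \cdot 9\right) - 25\right)^{2} = \left(\left(-2 + \frac{9}{8}\right) - 25\right)^{2} = \left(- \frac{7}{8} - 25\right)^{2} = \left(- \frac{207}{8}\right)^{2} = \frac{42849}{64}$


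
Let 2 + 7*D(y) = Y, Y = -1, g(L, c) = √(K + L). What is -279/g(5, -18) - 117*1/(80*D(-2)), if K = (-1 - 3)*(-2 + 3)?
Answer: -22047/80 ≈ -275.59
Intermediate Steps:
K = -4 (K = -4*1 = -4)
g(L, c) = √(-4 + L)
D(y) = -3/7 (D(y) = -2/7 + (⅐)*(-1) = -2/7 - ⅐ = -3/7)
-279/g(5, -18) - 117*1/(80*D(-2)) = -279/√(-4 + 5) - 117/(80*(-3/7)) = -279/(√1) - 117/(-240/7) = -279/1 - 117*(-7/240) = -279*1 + 273/80 = -279 + 273/80 = -22047/80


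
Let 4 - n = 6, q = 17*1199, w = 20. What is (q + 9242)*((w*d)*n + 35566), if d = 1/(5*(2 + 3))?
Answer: 1053595350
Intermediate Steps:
q = 20383
d = 1/25 (d = 1/(5*5) = 1/25 ≈ 0.040000)
n = -2 (n = 4 - 1*6 = 4 - 6 = -2)
(q + 9242)*((w*d)*n + 35566) = (20383 + 9242)*((20*(1/25))*(-2) + 35566) = 29625*((4/5)*(-2) + 35566) = 29625*(-8/5 + 35566) = 29625*(177822/5) = 1053595350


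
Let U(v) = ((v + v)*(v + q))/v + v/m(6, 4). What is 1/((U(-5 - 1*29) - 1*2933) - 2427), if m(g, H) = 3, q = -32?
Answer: -3/16510 ≈ -0.00018171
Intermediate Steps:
U(v) = -64 + 7*v/3 (U(v) = ((v + v)*(v - 32))/v + v/3 = ((2*v)*(-32 + v))/v + v*(⅓) = (2*v*(-32 + v))/v + v/3 = (-64 + 2*v) + v/3 = -64 + 7*v/3)
1/((U(-5 - 1*29) - 1*2933) - 2427) = 1/(((-64 + 7*(-5 - 1*29)/3) - 1*2933) - 2427) = 1/(((-64 + 7*(-5 - 29)/3) - 2933) - 2427) = 1/(((-64 + (7/3)*(-34)) - 2933) - 2427) = 1/(((-64 - 238/3) - 2933) - 2427) = 1/((-430/3 - 2933) - 2427) = 1/(-9229/3 - 2427) = 1/(-16510/3) = -3/16510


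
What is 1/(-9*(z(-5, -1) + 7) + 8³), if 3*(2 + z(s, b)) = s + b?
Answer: 1/485 ≈ 0.0020619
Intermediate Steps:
z(s, b) = -2 + b/3 + s/3 (z(s, b) = -2 + (s + b)/3 = -2 + (b + s)/3 = -2 + (b/3 + s/3) = -2 + b/3 + s/3)
1/(-9*(z(-5, -1) + 7) + 8³) = 1/(-9*((-2 + (⅓)*(-1) + (⅓)*(-5)) + 7) + 8³) = 1/(-9*((-2 - ⅓ - 5/3) + 7) + 512) = 1/(-9*(-4 + 7) + 512) = 1/(-9*3 + 512) = 1/(-27 + 512) = 1/485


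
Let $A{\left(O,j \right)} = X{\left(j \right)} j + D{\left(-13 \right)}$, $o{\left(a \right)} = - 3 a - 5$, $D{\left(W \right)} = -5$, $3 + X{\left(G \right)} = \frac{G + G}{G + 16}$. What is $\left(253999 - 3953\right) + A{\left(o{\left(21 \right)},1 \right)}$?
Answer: $\frac{4250648}{17} \approx 2.5004 \cdot 10^{5}$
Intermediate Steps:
$X{\left(G \right)} = -3 + \frac{2 G}{16 + G}$ ($X{\left(G \right)} = -3 + \frac{G + G}{G + 16} = -3 + \frac{2 G}{16 + G}$)
$o{\left(a \right)} = -5 - 3 a$
$A{\left(O,j \right)} = -5 + \frac{j \left(-48 - j\right)}{16 + j}$ ($A{\left(O,j \right)} = \frac{-48 - j}{16 + j} j - 5 = \frac{j \left(-48 - j\right)}{16 + j} - 5 = -5 + \frac{j \left(-48 - j\right)}{16 + j}$)
$\left(253999 - 3953\right) + A{\left(o{\left(21 \right)},1 \right)} = \left(253999 - 3953\right) + \frac{-80 - 1^{2} - 53}{16 + 1} = 250046 + \frac{-80 - 1 - 53}{17} = 250046 + \frac{1}{17} \left(-134\right) = 250046 - \frac{134}{17} = \frac{4250648}{17}$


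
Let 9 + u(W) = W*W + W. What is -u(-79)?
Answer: -6153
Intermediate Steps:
u(W) = -9 + W + W**2 (u(W) = -9 + (W*W + W) = -9 + (W**2 + W) = -9 + (W + W**2) = -9 + W + W**2)
-u(-79) = -(-9 - 79 + (-79)**2) = -(-9 - 79 + 6241) = -1*6153 = -6153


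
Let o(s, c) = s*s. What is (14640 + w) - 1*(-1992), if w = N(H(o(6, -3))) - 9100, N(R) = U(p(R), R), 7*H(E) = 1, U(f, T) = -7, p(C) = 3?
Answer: 7525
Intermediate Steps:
o(s, c) = s²
H(E) = ⅐ (H(E) = (⅐)*1 = ⅐)
N(R) = -7
w = -9107 (w = -7 - 9100 = -9107)
(14640 + w) - 1*(-1992) = (14640 - 9107) - 1*(-1992) = 5533 + 1992 = 7525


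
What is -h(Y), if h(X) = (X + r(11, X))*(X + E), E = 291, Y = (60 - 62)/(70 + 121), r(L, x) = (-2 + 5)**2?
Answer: -95429143/36481 ≈ -2615.9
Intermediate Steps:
r(L, x) = 9 (r(L, x) = 3**2 = 9)
Y = -2/191 ≈ -0.010471
h(X) = (9 + X)*(291 + X) (h(X) = (X + 9)*(X + 291) = (9 + X)*(291 + X))
-h(Y) = -(2619 + (-2/191)**2 + 300*(-2/191)) = -(2619 + 4/36481 - 600/191) = -1*95429143/36481 = -95429143/36481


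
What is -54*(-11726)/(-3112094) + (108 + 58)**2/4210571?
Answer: -1290196768610/6551846372837 ≈ -0.19692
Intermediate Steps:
-54*(-11726)/(-3112094) + (108 + 58)**2/4210571 = 633204*(-1/3112094) + 166**2*(1/4210571) = -316602/1556047 + 27556*(1/4210571) = -316602/1556047 + 27556/4210571 = -1290196768610/6551846372837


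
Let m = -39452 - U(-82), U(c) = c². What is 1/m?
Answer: -1/46176 ≈ -2.1656e-5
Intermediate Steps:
m = -46176 (m = -39452 - 1*(-82)² = -39452 - 1*6724 = -39452 - 6724 = -46176)
1/m = 1/(-46176) = -1/46176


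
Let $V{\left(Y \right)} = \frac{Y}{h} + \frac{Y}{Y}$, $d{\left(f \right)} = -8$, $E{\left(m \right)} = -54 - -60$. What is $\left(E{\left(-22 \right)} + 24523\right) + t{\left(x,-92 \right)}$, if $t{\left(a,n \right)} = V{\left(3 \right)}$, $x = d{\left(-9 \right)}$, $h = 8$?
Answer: $\frac{196243}{8} \approx 24530.0$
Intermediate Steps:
$E{\left(m \right)} = 6$ ($E{\left(m \right)} = -54 + 60 = 6$)
$x = -8$
$V{\left(Y \right)} = 1 + \frac{Y}{8}$ ($V{\left(Y \right)} = \frac{Y}{8} + \frac{Y}{Y} = Y \frac{1}{8} + 1 = \frac{Y}{8} + 1 = 1 + \frac{Y}{8}$)
$t{\left(a,n \right)} = \frac{11}{8}$ ($t{\left(a,n \right)} = 1 + \frac{1}{8} \cdot 3 = 1 + \frac{3}{8} = \frac{11}{8}$)
$\left(E{\left(-22 \right)} + 24523\right) + t{\left(x,-92 \right)} = \left(6 + 24523\right) + \frac{11}{8} = 24529 + \frac{11}{8} = \frac{196243}{8}$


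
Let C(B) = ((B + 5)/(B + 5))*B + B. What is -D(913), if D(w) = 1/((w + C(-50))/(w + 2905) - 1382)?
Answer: 3818/5275663 ≈ 0.00072370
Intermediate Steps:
C(B) = 2*B (C(B) = ((5 + B)/(5 + B))*B + B = 1*B + B = B + B = 2*B)
D(w) = 1/(-1382 + (-100 + w)/(2905 + w)) (D(w) = 1/((w + 2*(-50))/(w + 2905) - 1382) = 1/((w - 100)/(2905 + w) - 1382) = 1/((-100 + w)/(2905 + w) - 1382) = 1/(-1382 + (-100 + w)/(2905 + w)))
-D(913) = -(-2905 - 1*913)/(4014810 + 1381*913) = -(-2905 - 913)/(4014810 + 1260853) = -(-3818)/5275663 = -1*(-3818/5275663) = 3818/5275663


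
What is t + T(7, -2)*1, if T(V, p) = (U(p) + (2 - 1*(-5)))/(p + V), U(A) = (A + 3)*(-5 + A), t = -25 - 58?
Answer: -83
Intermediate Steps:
t = -83
U(A) = (-5 + A)*(3 + A) (U(A) = (3 + A)*(-5 + A) = (-5 + A)*(3 + A))
T(V, p) = (-8 + p² - 2*p)/(V + p) (T(V, p) = ((-15 + p² - 2*p) + (2 - 1*(-5)))/(p + V) = ((-15 + p² - 2*p) + (2 + 5))/(V + p) = ((-15 + p² - 2*p) + 7)/(V + p) = (-8 + p² - 2*p)/(V + p))
t + T(7, -2)*1 = -83 + ((-8 + (-2)² - 2*(-2))/(7 - 2))*1 = -83 + ((-8 + 4 + 4)/5)*1 = -83 + ((⅕)*0)*1 = -83 + 0*1 = -83 + 0 = -83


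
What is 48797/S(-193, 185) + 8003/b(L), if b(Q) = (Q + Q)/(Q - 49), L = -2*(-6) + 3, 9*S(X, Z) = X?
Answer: -32845438/2895 ≈ -11346.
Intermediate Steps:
S(X, Z) = X/9
L = 15 (L = 12 + 3 = 15)
b(Q) = 2*Q/(-49 + Q) (b(Q) = (2*Q)/(-49 + Q) = 2*Q/(-49 + Q))
48797/S(-193, 185) + 8003/b(L) = 48797/(((⅑)*(-193))) + 8003/((2*15/(-49 + 15))) = 48797/(-193/9) + 8003/((2*15/(-34))) = 48797*(-9/193) + 8003/((2*15*(-1/34))) = -439173/193 + 8003/(-15/17) = -439173/193 + 8003*(-17/15) = -439173/193 - 136051/15 = -32845438/2895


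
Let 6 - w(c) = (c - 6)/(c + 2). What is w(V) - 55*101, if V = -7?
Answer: -27758/5 ≈ -5551.6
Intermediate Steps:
w(c) = 6 - (-6 + c)/(2 + c) (w(c) = 6 - (c - 6)/(c + 2) = 6 - (-6 + c)/(2 + c))
w(V) - 55*101 = (18 + 5*(-7))/(2 - 7) - 55*101 = (18 - 35)/(-5) - 5555 = -⅕*(-17) - 5555 = 17/5 - 5555 = -27758/5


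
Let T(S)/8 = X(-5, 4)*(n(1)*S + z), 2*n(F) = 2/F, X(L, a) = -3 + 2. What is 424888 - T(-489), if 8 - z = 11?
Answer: 420952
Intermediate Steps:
z = -3 (z = 8 - 1*11 = 8 - 11 = -3)
X(L, a) = -1
n(F) = 1/F (n(F) = (2/F)/2 = 1/F)
T(S) = 24 - 8*S (T(S) = 8*(-(S/1 - 3)) = 8*(-(1*S - 3)) = 8*(-(S - 3)) = 8*(-(-3 + S)) = 8*(3 - S) = 24 - 8*S)
424888 - T(-489) = 424888 - (24 - 8*(-489)) = 424888 - (24 + 3912) = 424888 - 1*3936 = 424888 - 3936 = 420952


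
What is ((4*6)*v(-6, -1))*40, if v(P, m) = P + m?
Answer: -6720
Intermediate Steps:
((4*6)*v(-6, -1))*40 = ((4*6)*(-6 - 1))*40 = (24*(-7))*40 = -168*40 = -6720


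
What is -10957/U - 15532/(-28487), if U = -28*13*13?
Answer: 385629483/134800484 ≈ 2.8607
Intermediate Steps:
U = -4732 (U = -364*13 = -4732)
-10957/U - 15532/(-28487) = -10957/(-4732) - 15532/(-28487) = -10957*(-1/4732) - 15532*(-1/28487) = 10957/4732 + 15532/28487 = 385629483/134800484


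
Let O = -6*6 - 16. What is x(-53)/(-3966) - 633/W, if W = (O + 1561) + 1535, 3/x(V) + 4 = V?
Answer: -23848019/114688788 ≈ -0.20794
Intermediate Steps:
x(V) = 3/(-4 + V)
O = -52 (O = -36 - 16 = -52)
W = 3044 (W = (-52 + 1561) + 1535 = 1509 + 1535 = 3044)
x(-53)/(-3966) - 633/W = (3/(-4 - 53))/(-3966) - 633/3044 = (3/(-57))*(-1/3966) - 633*1/3044 = (3*(-1/57))*(-1/3966) - 633/3044 = -1/19*(-1/3966) - 633/3044 = 1/75354 - 633/3044 = -23848019/114688788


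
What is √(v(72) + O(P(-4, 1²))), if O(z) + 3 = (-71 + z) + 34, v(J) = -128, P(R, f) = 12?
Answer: 2*I*√39 ≈ 12.49*I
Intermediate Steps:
O(z) = -40 + z (O(z) = -3 + ((-71 + z) + 34) = -3 + (-37 + z) = -40 + z)
√(v(72) + O(P(-4, 1²))) = √(-128 + (-40 + 12)) = √(-128 - 28) = √(-156) = 2*I*√39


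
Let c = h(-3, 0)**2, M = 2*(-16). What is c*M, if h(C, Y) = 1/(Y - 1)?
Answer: -32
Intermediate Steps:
M = -32
h(C, Y) = 1/(-1 + Y)
c = 1 (c = (1/(-1 + 0))**2 = (1/(-1))**2 = (-1)**2 = 1)
c*M = 1*(-32) = -32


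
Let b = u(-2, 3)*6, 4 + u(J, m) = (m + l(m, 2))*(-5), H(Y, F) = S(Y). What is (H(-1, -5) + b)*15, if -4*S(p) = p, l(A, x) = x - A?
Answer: -5025/4 ≈ -1256.3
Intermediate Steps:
S(p) = -p/4
H(Y, F) = -Y/4
u(J, m) = -14 (u(J, m) = -4 + (m + (2 - m))*(-5) = -4 + 2*(-5) = -4 - 10 = -14)
b = -84 (b = -14*6 = -84)
(H(-1, -5) + b)*15 = (-1/4*(-1) - 84)*15 = (1/4 - 84)*15 = -335/4*15 = -5025/4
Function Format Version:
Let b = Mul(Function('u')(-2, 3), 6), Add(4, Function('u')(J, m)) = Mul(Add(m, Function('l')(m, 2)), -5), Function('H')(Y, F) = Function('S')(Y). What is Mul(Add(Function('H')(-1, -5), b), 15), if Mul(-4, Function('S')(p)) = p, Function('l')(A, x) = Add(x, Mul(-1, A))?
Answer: Rational(-5025, 4) ≈ -1256.3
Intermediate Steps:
Function('S')(p) = Mul(Rational(-1, 4), p)
Function('H')(Y, F) = Mul(Rational(-1, 4), Y)
Function('u')(J, m) = -14 (Function('u')(J, m) = Add(-4, Mul(Add(m, Add(2, Mul(-1, m))), -5)) = Add(-4, Mul(2, -5)) = Add(-4, -10) = -14)
b = -84 (b = Mul(-14, 6) = -84)
Mul(Add(Function('H')(-1, -5), b), 15) = Mul(Add(Mul(Rational(-1, 4), -1), -84), 15) = Mul(Add(Rational(1, 4), -84), 15) = Mul(Rational(-335, 4), 15) = Rational(-5025, 4)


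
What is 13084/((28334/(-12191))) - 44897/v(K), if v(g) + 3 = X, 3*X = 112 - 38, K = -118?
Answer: -7092146327/920855 ≈ -7701.7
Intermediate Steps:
X = 74/3 (X = (112 - 38)/3 = (1/3)*74 = 74/3 ≈ 24.667)
v(g) = 65/3 (v(g) = -3 + 74/3 = 65/3)
13084/((28334/(-12191))) - 44897/v(K) = 13084/((28334/(-12191))) - 44897/65/3 = 13084/((28334*(-1/12191))) - 44897*3/65 = 13084/(-28334/12191) - 134691/65 = 13084*(-12191/28334) - 134691/65 = -79753522/14167 - 134691/65 = -7092146327/920855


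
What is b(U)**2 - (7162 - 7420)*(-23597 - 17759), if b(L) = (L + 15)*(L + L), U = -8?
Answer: -10657304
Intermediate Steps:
b(L) = 2*L*(15 + L) (b(L) = (15 + L)*(2*L) = 2*L*(15 + L))
b(U)**2 - (7162 - 7420)*(-23597 - 17759) = (2*(-8)*(15 - 8))**2 - (7162 - 7420)*(-23597 - 17759) = (2*(-8)*7)**2 - (-258)*(-41356) = (-112)**2 - 1*10669848 = 12544 - 10669848 = -10657304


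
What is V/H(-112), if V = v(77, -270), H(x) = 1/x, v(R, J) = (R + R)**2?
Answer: -2656192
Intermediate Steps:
v(R, J) = 4*R**2 (v(R, J) = (2*R)**2 = 4*R**2)
V = 23716 (V = 4*77**2 = 4*5929 = 23716)
V/H(-112) = 23716/(1/(-112)) = 23716/(-1/112) = 23716*(-112) = -2656192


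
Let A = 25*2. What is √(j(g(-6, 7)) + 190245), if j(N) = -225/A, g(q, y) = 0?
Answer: √760962/2 ≈ 436.17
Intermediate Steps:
A = 50
j(N) = -9/2 (j(N) = -225/50 = -225*1/50 = -9/2)
√(j(g(-6, 7)) + 190245) = √(-9/2 + 190245) = √(380481/2) = √760962/2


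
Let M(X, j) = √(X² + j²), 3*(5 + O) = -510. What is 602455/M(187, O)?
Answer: 602455*√65594/65594 ≈ 2352.3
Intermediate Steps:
O = -175 (O = -5 + (⅓)*(-510) = -5 - 170 = -175)
602455/M(187, O) = 602455/(√(187² + (-175)²)) = 602455/(√(34969 + 30625)) = 602455/(√65594) = 602455*(√65594/65594) = 602455*√65594/65594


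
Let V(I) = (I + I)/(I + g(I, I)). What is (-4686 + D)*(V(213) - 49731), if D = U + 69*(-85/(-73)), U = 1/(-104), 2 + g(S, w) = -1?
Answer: 869417201995/3796 ≈ 2.2904e+8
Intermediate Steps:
g(S, w) = -3 (g(S, w) = -2 - 1 = -3)
V(I) = 2*I/(-3 + I) (V(I) = (I + I)/(I - 3) = (2*I)/(-3 + I) = 2*I/(-3 + I))
U = -1/104 ≈ -0.0096154
D = 609887/7592 (D = -1/104 + 69*(-85/(-73)) = -1/104 + 69*(-85*(-1/73)) = -1/104 + 69*(85/73) = -1/104 + 5865/73 = 609887/7592 ≈ 80.333)
(-4686 + D)*(V(213) - 49731) = (-4686 + 609887/7592)*(2*213/(-3 + 213) - 49731) = -34966225*(2*213/210 - 49731)/7592 = -34966225*(2*213*(1/210) - 49731)/7592 = -34966225*(71/35 - 49731)/7592 = -34966225/7592*(-1740514/35) = 869417201995/3796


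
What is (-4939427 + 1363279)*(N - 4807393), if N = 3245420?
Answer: 5585846620004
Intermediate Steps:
(-4939427 + 1363279)*(N - 4807393) = (-4939427 + 1363279)*(3245420 - 4807393) = -3576148*(-1561973) = 5585846620004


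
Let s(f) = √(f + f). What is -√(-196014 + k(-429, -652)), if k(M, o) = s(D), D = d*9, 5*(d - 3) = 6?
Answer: -I*√(4900350 - 15*√210)/5 ≈ -442.72*I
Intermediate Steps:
d = 21/5 (d = 3 + (⅕)*6 = 3 + 6/5 = 21/5 ≈ 4.2000)
D = 189/5 (D = (21/5)*9 = 189/5 ≈ 37.800)
s(f) = √2*√f (s(f) = √(2*f) = √2*√f)
k(M, o) = 3*√210/5 (k(M, o) = √2*√(189/5) = √2*(3*√105/5) = 3*√210/5)
-√(-196014 + k(-429, -652)) = -√(-196014 + 3*√210/5)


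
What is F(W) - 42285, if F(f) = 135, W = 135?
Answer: -42150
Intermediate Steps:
F(W) - 42285 = 135 - 42285 = -42150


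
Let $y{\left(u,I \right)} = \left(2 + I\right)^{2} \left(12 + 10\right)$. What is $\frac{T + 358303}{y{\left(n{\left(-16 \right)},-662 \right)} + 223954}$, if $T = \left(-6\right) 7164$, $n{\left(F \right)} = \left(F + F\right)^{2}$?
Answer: $\frac{315319}{9807154} \approx 0.032152$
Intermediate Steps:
$n{\left(F \right)} = 4 F^{2}$ ($n{\left(F \right)} = \left(2 F\right)^{2} = 4 F^{2}$)
$y{\left(u,I \right)} = 22 \left(2 + I\right)^{2}$ ($y{\left(u,I \right)} = \left(2 + I\right)^{2} \cdot 22 = 22 \left(2 + I\right)^{2}$)
$T = -42984$
$\frac{T + 358303}{y{\left(n{\left(-16 \right)},-662 \right)} + 223954} = \frac{-42984 + 358303}{22 \left(2 - 662\right)^{2} + 223954} = \frac{315319}{22 \left(-660\right)^{2} + 223954} = \frac{315319}{22 \cdot 435600 + 223954} = \frac{315319}{9583200 + 223954} = \frac{315319}{9807154}$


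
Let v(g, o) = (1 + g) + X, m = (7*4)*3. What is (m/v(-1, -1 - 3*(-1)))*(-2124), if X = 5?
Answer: -178416/5 ≈ -35683.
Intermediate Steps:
m = 84 (m = 28*3 = 84)
v(g, o) = 6 + g (v(g, o) = (1 + g) + 5 = 6 + g)
(m/v(-1, -1 - 3*(-1)))*(-2124) = (84/(6 - 1))*(-2124) = (84/5)*(-2124) = -178416/5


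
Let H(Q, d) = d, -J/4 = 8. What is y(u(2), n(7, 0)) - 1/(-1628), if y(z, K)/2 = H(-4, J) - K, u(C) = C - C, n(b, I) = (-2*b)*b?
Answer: 214897/1628 ≈ 132.00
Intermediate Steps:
J = -32 (J = -4*8 = -32)
n(b, I) = -2*b²
u(C) = 0
y(z, K) = -64 - 2*K (y(z, K) = 2*(-32 - K) = -64 - 2*K)
y(u(2), n(7, 0)) - 1/(-1628) = (-64 - (-4)*7²) - 1/(-1628) = (-64 - (-4)*49) - 1*(-1/1628) = (-64 - 2*(-98)) + 1/1628 = (-64 + 196) + 1/1628 = 132 + 1/1628 = 214897/1628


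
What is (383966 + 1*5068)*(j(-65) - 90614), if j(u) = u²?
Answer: -33608258226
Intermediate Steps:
(383966 + 1*5068)*(j(-65) - 90614) = (383966 + 1*5068)*((-65)² - 90614) = (383966 + 5068)*(4225 - 90614) = 389034*(-86389) = -33608258226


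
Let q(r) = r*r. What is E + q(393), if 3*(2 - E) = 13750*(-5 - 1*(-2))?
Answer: 168201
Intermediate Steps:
E = 13752 (E = 2 - 13750*(-5 - 1*(-2))/3 = 2 - 13750*(-5 + 2)/3 = 2 - 13750*(-3)/3 = 2 - 1/3*(-41250) = 2 + 13750 = 13752)
q(r) = r**2
E + q(393) = 13752 + 393**2 = 13752 + 154449 = 168201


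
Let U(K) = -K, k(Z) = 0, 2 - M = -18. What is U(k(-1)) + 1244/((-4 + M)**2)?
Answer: 311/64 ≈ 4.8594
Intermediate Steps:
M = 20 (M = 2 - 1*(-18) = 2 + 18 = 20)
U(k(-1)) + 1244/((-4 + M)**2) = -1*0 + 1244/((-4 + 20)**2) = 0 + 1244/(16**2) = 0 + 1244/256 = 0 + 1244*(1/256) = 0 + 311/64 = 311/64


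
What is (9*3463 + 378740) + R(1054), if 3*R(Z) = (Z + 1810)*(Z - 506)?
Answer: 2799193/3 ≈ 9.3306e+5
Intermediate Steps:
R(Z) = (-506 + Z)*(1810 + Z)/3 (R(Z) = ((Z + 1810)*(Z - 506))/3 = ((1810 + Z)*(-506 + Z))/3 = ((-506 + Z)*(1810 + Z))/3 = (-506 + Z)*(1810 + Z)/3)
(9*3463 + 378740) + R(1054) = (9*3463 + 378740) + (-915860/3 + (⅓)*1054² + (1304/3)*1054) = (31167 + 378740) + (-915860/3 + (⅓)*1110916 + 1374416/3) = 409907 + (-915860/3 + 1110916/3 + 1374416/3) = 409907 + 1569472/3 = 2799193/3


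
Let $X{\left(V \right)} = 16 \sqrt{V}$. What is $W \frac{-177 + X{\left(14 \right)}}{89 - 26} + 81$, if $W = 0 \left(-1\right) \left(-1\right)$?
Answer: $81$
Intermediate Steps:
$W = 0$ ($W = 0 \left(-1\right) = 0$)
$W \frac{-177 + X{\left(14 \right)}}{89 - 26} + 81 = 0 \frac{-177 + 16 \sqrt{14}}{89 - 26} + 81 = 0 \frac{-177 + 16 \sqrt{14}}{63} + 81 = 0 \left(-177 + 16 \sqrt{14}\right) \frac{1}{63} + 81 = 0 \left(- \frac{59}{21} + \frac{16 \sqrt{14}}{63}\right) + 81 = 0 + 81 = 81$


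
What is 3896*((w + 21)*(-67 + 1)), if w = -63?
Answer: 10799712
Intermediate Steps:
3896*((w + 21)*(-67 + 1)) = 3896*((-63 + 21)*(-67 + 1)) = 3896*(-42*(-66)) = 3896*2772 = 10799712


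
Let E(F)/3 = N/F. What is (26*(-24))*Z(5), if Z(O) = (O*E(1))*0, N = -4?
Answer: 0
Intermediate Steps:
E(F) = -12/F (E(F) = 3*(-4/F) = -12/F)
Z(O) = 0 (Z(O) = (O*(-12/1))*0 = (O*(-12*1))*0 = (O*(-12))*0 = -12*O*0 = 0)
(26*(-24))*Z(5) = (26*(-24))*0 = -624*0 = 0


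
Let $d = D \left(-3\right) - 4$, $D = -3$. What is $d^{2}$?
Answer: $25$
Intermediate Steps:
$d = 5$ ($d = \left(-3\right) \left(-3\right) - 4 = 9 - 4 = 5$)
$d^{2} = 5^{2} = 25$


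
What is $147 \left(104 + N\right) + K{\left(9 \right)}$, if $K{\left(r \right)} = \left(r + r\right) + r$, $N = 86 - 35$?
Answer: $22812$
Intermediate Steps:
$N = 51$ ($N = 86 - 35 = 51$)
$K{\left(r \right)} = 3 r$ ($K{\left(r \right)} = 2 r + r = 3 r$)
$147 \left(104 + N\right) + K{\left(9 \right)} = 147 \left(104 + 51\right) + 3 \cdot 9 = 147 \cdot 155 + 27 = 22785 + 27 = 22812$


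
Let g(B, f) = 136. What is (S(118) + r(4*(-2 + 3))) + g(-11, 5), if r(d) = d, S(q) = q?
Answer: 258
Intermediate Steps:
(S(118) + r(4*(-2 + 3))) + g(-11, 5) = (118 + 4*(-2 + 3)) + 136 = (118 + 4*1) + 136 = (118 + 4) + 136 = 122 + 136 = 258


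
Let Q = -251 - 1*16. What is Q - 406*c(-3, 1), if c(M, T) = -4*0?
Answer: -267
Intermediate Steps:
c(M, T) = 0
Q = -267 (Q = -251 - 16 = -267)
Q - 406*c(-3, 1) = -267 - 406*0 = -267 + 0 = -267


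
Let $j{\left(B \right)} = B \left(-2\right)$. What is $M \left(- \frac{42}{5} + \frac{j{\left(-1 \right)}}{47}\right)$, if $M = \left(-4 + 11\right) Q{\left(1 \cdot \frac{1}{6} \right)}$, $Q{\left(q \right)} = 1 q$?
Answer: $- \frac{6874}{705} \approx -9.7504$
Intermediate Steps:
$Q{\left(q \right)} = q$
$j{\left(B \right)} = - 2 B$
$M = \frac{7}{6}$ ($M = \left(-4 + 11\right) 1 \cdot \frac{1}{6} = 7 \cdot 1 \cdot \frac{1}{6} = 7 \cdot \frac{1}{6} = \frac{7}{6} \approx 1.1667$)
$M \left(- \frac{42}{5} + \frac{j{\left(-1 \right)}}{47}\right) = \frac{7 \left(- \frac{42}{5} + \frac{\left(-2\right) \left(-1\right)}{47}\right)}{6} = \frac{7 \left(\left(-42\right) \frac{1}{5} + 2 \cdot \frac{1}{47}\right)}{6} = \frac{7 \left(- \frac{42}{5} + \frac{2}{47}\right)}{6} = \frac{7}{6} \left(- \frac{1964}{235}\right) = - \frac{6874}{705}$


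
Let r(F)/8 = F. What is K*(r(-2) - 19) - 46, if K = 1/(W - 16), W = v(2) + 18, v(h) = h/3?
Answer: -473/8 ≈ -59.125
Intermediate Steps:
v(h) = h/3 (v(h) = h*(⅓) = h/3)
r(F) = 8*F
W = 56/3 (W = (⅓)*2 + 18 = ⅔ + 18 = 56/3 ≈ 18.667)
K = 3/8 (K = 1/(56/3 - 16) = 1/(8/3) = 3/8 ≈ 0.37500)
K*(r(-2) - 19) - 46 = 3*(8*(-2) - 19)/8 - 46 = 3*(-16 - 19)/8 - 46 = (3/8)*(-35) - 46 = -105/8 - 46 = -473/8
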